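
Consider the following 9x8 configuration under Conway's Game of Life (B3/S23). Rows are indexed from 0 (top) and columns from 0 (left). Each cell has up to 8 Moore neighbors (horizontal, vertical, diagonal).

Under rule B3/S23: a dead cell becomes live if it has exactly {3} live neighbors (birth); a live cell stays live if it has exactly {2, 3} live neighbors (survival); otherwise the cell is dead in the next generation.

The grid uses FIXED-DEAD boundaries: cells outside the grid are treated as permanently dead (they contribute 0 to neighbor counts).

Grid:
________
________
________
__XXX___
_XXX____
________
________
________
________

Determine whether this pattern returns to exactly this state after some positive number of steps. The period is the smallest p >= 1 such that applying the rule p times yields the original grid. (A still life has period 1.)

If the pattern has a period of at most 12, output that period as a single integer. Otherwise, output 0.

Simulating and comparing each generation to the original:
Gen 0 (original, given above): 6 live cells
Gen 1: 6 live cells, differs from original
Gen 2: 6 live cells, MATCHES original -> period = 2

Answer: 2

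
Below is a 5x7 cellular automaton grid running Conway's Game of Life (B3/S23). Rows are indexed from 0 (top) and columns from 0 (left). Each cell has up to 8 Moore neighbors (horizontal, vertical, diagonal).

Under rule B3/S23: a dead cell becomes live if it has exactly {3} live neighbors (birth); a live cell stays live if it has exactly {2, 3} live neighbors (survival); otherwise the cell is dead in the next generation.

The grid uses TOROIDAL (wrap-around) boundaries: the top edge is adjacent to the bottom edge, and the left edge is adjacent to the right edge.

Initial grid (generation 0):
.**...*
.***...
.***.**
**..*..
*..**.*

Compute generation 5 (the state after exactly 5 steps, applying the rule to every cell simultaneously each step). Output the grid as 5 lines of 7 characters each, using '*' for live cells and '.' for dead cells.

Answer: **..*..
***....
**..*..
**.**..
**.**..

Derivation:
Simulating step by step:
Generation 0 (given above): 18 live cells
Generation 1: 11 live cells
....***
....***
.....**
.......
...**.*
Generation 2: 9 live cells
*......
*......
....*.*
....*.*
...**.*
Generation 3: 13 live cells
*.....*
*.....*
*.....*
*...*.*
*..**.*
Generation 4: 10 live cells
.*.....
.*...*.
.*.....
.*.**..
.*.**..
Generation 5: 17 live cells
(generation 5 grid is the final answer)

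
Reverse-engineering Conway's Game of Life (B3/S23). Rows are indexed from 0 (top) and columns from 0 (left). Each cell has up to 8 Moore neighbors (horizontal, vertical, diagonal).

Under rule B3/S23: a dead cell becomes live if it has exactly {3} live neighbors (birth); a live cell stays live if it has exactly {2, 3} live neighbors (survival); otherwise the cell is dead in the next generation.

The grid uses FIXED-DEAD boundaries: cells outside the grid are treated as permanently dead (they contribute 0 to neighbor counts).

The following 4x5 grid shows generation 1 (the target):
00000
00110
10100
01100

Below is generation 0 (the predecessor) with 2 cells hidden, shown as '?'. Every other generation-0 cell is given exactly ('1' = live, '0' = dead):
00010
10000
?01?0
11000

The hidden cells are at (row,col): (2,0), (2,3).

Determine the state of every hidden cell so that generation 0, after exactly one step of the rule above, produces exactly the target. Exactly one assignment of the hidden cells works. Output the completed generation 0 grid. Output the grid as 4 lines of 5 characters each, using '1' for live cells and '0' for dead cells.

Hidden generation-0 cells (in order): (2,0), (2,3).
A hidden cell only influences target cells in its own 3x3 neighborhood. Try each of the 2^2 = 4 assignments, step the completed generation 0 forward once under B3/S23, and compare with the target:
  (2,0)=0 (2,3)=0 -> step gives (1,2)='0' but target has '1' -> reject
  (2,0)=0 (2,3)=1 -> step reproduces the target at every cell -> ACCEPT
  (2,0)=1 (2,3)=0 -> step gives (1,1)='1' but target has '0' -> reject
  (2,0)=1 (2,3)=1 -> step gives (1,1)='1' but target has '0' -> reject
Unique solution: (2,0)=dead, (2,3)=live.
Check: live-neighbor counts of every cell in the completed generation 0:
11101
02332
34211
12321
Applying B3/S23 to generation 0 with these counts gives:
00000
00110
10100
01100
which matches the target exactly.

Answer: 00010
10000
00110
11000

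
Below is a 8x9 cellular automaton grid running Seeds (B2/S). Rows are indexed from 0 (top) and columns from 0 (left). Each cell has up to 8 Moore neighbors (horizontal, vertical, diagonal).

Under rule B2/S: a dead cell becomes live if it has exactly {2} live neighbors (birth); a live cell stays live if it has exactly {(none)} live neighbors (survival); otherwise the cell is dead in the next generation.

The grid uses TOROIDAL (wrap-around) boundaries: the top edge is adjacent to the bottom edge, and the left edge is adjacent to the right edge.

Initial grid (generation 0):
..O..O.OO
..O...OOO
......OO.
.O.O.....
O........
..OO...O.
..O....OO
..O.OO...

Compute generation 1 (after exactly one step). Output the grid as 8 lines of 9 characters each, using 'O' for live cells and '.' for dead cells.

Simulating step by step:
Generation 0 (given above): 22 live cells
Generation 1: 19 live cells
(generation 1 grid is the final answer)

Answer: O........
OO.O.....
OO.O.O...
O.O...OOO
....O...O
O.....O..
.....O...
O........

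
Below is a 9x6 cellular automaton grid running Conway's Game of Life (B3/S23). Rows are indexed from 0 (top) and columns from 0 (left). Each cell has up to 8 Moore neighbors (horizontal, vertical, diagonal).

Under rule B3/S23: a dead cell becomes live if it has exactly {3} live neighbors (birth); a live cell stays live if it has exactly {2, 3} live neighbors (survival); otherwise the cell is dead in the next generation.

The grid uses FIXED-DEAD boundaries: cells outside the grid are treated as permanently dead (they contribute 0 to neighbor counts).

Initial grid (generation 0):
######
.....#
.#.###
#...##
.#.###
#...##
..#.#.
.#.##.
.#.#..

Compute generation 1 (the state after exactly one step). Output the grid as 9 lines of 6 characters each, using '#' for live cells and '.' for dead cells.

Answer: .#####
#.....
...#..
##....
##.#..
.##...
.##...
.#..#.
...##.

Derivation:
Simulating step by step:
Generation 0 (given above): 28 live cells
Generation 1: 20 live cells
(generation 1 grid is the final answer)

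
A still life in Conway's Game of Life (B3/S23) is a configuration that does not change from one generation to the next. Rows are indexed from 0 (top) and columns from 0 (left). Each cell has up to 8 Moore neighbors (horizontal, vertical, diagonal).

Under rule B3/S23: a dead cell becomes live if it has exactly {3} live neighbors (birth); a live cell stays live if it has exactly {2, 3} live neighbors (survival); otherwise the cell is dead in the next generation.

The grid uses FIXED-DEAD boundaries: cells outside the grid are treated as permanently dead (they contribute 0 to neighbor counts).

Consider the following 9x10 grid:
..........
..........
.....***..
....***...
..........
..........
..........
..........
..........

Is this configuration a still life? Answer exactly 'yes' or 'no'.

Compute generation 1 and compare to generation 0 (given above):
Generation 1:
..........
......*...
....*..*..
....*..*..
.....*....
..........
..........
..........
..........
Cell (1,6) differs: gen0=0 vs gen1=1 -> NOT a still life.

Answer: no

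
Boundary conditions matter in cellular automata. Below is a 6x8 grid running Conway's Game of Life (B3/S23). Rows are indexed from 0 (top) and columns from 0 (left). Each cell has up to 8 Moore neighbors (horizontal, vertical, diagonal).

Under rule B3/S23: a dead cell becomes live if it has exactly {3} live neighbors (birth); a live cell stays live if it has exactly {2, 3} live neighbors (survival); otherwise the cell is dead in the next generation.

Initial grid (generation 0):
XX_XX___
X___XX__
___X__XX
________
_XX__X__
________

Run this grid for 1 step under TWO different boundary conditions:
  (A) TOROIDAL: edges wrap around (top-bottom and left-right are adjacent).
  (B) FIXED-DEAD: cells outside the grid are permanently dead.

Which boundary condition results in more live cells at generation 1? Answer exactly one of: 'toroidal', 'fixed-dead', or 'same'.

Answer: toroidal

Derivation:
Under TOROIDAL boundary, generation 1:
XX_XXX__
XXX__XX_
____XXXX
__X___X_
________
X__XX___
Population = 19

Under FIXED-DEAD boundary, generation 1:
XX_XXX__
XXX__XX_
____XXX_
__X___X_
________
________
Population = 15

Comparison: toroidal=19, fixed-dead=15 -> toroidal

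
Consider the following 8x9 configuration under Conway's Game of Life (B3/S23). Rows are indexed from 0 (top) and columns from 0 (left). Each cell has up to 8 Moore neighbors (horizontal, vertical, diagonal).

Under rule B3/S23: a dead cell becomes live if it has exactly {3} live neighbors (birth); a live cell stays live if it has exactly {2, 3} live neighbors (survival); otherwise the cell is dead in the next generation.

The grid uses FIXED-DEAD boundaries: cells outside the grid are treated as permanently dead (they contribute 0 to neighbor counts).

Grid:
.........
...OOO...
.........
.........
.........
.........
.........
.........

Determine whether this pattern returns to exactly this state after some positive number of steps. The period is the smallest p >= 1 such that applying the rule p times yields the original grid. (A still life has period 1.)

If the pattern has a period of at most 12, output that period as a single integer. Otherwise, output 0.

Simulating and comparing each generation to the original:
Gen 0 (original, given above): 3 live cells
Gen 1: 3 live cells, differs from original
Gen 2: 3 live cells, MATCHES original -> period = 2

Answer: 2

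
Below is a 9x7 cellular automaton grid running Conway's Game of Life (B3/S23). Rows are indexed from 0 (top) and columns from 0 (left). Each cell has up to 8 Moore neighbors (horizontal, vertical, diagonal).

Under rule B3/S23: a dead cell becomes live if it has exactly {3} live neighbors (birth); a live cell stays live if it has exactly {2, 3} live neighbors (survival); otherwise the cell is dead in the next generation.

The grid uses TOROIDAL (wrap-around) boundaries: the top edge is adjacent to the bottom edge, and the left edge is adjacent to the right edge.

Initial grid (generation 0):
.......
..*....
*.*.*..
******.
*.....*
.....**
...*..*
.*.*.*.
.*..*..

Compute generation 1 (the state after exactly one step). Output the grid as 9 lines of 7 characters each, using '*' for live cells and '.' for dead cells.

Answer: .......
.*.*...
*...***
..*.**.
..**...
.....*.
*.*...*
*..*.*.
..*.*..

Derivation:
Simulating step by step:
Generation 0 (given above): 21 live cells
Generation 1: 20 live cells
(generation 1 grid is the final answer)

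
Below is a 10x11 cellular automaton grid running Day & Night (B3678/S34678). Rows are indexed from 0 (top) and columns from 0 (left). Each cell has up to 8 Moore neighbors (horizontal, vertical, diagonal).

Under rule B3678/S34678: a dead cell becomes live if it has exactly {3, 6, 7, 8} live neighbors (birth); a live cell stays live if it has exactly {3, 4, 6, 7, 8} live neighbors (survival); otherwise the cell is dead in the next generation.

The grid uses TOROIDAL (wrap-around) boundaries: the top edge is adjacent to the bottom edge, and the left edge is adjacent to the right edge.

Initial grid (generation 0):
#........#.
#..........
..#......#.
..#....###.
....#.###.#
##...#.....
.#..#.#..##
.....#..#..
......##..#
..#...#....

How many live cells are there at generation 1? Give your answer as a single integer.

Answer: 28

Derivation:
Simulating step by step:
Generation 0 (given above): 29 live cells
Generation 1: 28 live cells
.#........#
.#.........
.#........#
...#..##.##
##...####..
#...##..#..
...........
#....#....#
.....###...
.......#..#
Population at generation 1: 28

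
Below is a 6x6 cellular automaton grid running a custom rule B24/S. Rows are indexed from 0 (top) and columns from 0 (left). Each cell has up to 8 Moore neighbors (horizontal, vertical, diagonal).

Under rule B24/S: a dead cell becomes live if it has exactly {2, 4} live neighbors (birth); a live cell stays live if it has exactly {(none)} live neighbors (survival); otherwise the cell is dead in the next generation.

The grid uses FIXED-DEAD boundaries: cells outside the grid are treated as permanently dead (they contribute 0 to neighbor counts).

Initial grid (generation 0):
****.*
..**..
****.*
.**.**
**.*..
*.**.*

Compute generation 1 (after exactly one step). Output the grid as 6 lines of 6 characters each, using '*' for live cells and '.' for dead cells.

Answer: ......
*....*
......
......
......
.*....

Derivation:
Simulating step by step:
Generation 0 (given above): 23 live cells
Generation 1: 3 live cells
(generation 1 grid is the final answer)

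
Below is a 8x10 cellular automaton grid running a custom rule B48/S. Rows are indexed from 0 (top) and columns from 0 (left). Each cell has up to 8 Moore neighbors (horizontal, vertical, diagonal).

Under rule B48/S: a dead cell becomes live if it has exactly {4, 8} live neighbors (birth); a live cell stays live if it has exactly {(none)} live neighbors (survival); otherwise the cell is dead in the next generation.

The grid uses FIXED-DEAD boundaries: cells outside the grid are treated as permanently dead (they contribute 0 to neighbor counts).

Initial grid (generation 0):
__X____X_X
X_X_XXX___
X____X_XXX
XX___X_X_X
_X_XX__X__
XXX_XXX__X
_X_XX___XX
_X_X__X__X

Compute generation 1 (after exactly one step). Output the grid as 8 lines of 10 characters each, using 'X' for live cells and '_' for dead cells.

Answer: __________
_X_____X__
____X_____
____X_____
________X_
________X_
X_________
__X_______

Derivation:
Simulating step by step:
Generation 0 (given above): 38 live cells
Generation 1: 8 live cells
(generation 1 grid is the final answer)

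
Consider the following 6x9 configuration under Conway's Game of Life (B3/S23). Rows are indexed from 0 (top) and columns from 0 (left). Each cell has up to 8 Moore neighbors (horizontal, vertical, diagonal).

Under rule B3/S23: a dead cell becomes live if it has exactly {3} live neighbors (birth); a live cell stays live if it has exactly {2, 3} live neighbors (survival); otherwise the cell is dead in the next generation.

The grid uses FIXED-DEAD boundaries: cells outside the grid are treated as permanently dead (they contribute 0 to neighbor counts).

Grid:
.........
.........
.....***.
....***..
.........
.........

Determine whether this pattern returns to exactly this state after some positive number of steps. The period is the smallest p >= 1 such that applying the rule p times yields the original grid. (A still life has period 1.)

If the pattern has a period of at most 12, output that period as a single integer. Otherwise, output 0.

Answer: 2

Derivation:
Simulating and comparing each generation to the original:
Gen 0 (original, given above): 6 live cells
Gen 1: 6 live cells, differs from original
Gen 2: 6 live cells, MATCHES original -> period = 2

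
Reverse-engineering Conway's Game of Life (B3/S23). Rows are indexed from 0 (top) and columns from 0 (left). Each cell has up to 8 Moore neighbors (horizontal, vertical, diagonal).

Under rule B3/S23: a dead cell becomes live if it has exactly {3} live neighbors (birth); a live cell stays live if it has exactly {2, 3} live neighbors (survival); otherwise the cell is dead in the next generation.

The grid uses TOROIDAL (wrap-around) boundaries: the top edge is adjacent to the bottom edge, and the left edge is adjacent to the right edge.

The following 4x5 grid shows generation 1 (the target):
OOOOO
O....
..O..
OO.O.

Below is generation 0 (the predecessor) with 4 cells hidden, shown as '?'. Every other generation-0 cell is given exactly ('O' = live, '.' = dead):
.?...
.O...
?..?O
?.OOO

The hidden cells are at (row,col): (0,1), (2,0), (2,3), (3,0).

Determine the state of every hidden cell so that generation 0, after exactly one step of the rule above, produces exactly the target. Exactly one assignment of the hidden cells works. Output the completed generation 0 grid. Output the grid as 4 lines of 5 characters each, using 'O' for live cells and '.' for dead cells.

Answer: .....
.O...
O...O
O.OOO

Derivation:
Hidden generation-0 cells (in order): (0,1), (2,0), (2,3), (3,0).
A hidden cell only influences target cells in its own 3x3 neighborhood. Try each of the 2^4 = 16 assignments, step the completed generation 0 forward once under B3/S23, and compare with the target:
  (0,1)=. (2,0)=. (2,3)=. (3,0)=. -> step gives (0,0)='.' but target has 'O' -> reject
  (0,1)=. (2,0)=. (2,3)=. (3,0)=O -> step gives (1,0)='.' but target has 'O' -> reject
  (0,1)=. (2,0)=. (2,3)=O (3,0)=. -> step gives (0,0)='.' but target has 'O' -> reject
  (0,1)=. (2,0)=. (2,3)=O (3,0)=O -> step gives (1,0)='.' but target has 'O' -> reject
  (0,1)=. (2,0)=O (2,3)=. (3,0)=. -> step gives (0,0)='.' but target has 'O' -> reject
  (0,1)=. (2,0)=O (2,3)=. (3,0)=O -> step reproduces the target at every cell -> ACCEPT
  (0,1)=. (2,0)=O (2,3)=O (3,0)=. -> step gives (0,0)='.' but target has 'O' -> reject
  (0,1)=. (2,0)=O (2,3)=O (3,0)=O -> step gives (1,4)='O' but target has '.' -> reject
  (0,1)=O (2,0)=. (2,3)=. (3,0)=. -> step gives (0,2)='.' but target has 'O' -> reject
  (0,1)=O (2,0)=. (2,3)=. (3,0)=O -> step gives (0,0)='.' but target has 'O' -> reject
  (0,1)=O (2,0)=. (2,3)=O (3,0)=. -> step gives (0,2)='.' but target has 'O' -> reject
  (0,1)=O (2,0)=. (2,3)=O (3,0)=O -> step gives (0,0)='.' but target has 'O' -> reject
  (0,1)=O (2,0)=O (2,3)=. (3,0)=. -> step gives (0,2)='.' but target has 'O' -> reject
  (0,1)=O (2,0)=O (2,3)=. (3,0)=O -> step gives (0,0)='.' but target has 'O' -> reject
  (0,1)=O (2,0)=O (2,3)=O (3,0)=. -> step gives (0,2)='.' but target has 'O' -> reject
  (0,1)=O (2,0)=O (2,3)=O (3,0)=O -> step gives (0,0)='.' but target has 'O' -> reject
Unique solution: (0,1)=dead, (2,0)=live, (2,3)=dead, (3,0)=live.
Check: live-neighbor counts of every cell in the completed generation 0:
33333
31112
44344
33134
Applying B3/S23 to generation 0 with these counts gives:
OOOOO
O....
..O..
OO.O.
which matches the target exactly.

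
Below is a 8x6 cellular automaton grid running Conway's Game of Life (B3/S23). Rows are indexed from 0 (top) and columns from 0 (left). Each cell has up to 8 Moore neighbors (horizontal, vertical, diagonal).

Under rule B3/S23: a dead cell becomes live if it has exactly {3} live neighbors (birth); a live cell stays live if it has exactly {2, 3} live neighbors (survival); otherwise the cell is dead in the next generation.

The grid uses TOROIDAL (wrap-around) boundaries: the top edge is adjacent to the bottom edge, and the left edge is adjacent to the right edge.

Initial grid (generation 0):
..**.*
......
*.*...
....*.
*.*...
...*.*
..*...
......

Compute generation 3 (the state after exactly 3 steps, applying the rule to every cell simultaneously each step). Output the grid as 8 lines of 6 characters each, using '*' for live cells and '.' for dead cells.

Answer: ......
..**..
..***.
*..*.*
*.**.*
***...
..*...
......

Derivation:
Simulating step by step:
Generation 0 (given above): 11 live cells
Generation 1: 13 live cells
......
.***..
......
...*.*
...***
.***..
......
..**..
Generation 2: 11 live cells
.*....
..*...
...**.
...*.*
*....*
..**..
.*....
......
Generation 3: 16 live cells
(generation 3 grid is the final answer)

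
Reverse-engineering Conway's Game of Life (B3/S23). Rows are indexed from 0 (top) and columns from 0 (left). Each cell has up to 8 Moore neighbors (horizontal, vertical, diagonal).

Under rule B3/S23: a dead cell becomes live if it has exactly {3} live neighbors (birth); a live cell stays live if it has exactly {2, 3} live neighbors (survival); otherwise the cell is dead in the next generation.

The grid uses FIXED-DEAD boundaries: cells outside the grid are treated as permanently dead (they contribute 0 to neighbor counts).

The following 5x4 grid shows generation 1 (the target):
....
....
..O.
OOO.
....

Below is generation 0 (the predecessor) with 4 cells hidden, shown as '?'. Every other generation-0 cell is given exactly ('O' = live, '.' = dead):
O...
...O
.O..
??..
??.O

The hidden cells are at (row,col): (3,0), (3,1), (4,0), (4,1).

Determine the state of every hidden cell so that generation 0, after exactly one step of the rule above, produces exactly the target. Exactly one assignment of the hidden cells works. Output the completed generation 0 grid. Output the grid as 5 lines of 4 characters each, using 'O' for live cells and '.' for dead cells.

Answer: O...
...O
.O..
.O..
O..O

Derivation:
Hidden generation-0 cells (in order): (3,0), (3,1), (4,0), (4,1).
A hidden cell only influences target cells in its own 3x3 neighborhood. Try each of the 2^4 = 16 assignments, step the completed generation 0 forward once under B3/S23, and compare with the target:
  (3,0)=. (3,1)=. (4,0)=. (4,1)=. -> step gives (2,2)='.' but target has 'O' -> reject
  (3,0)=. (3,1)=. (4,0)=. (4,1)=O -> step gives (2,2)='.' but target has 'O' -> reject
  (3,0)=. (3,1)=. (4,0)=O (4,1)=. -> step gives (2,2)='.' but target has 'O' -> reject
  (3,0)=. (3,1)=. (4,0)=O (4,1)=O -> step gives (2,2)='.' but target has 'O' -> reject
  (3,0)=. (3,1)=O (4,0)=. (4,1)=. -> step gives (3,0)='.' but target has 'O' -> reject
  (3,0)=. (3,1)=O (4,0)=. (4,1)=O -> step gives (3,2)='.' but target has 'O' -> reject
  (3,0)=. (3,1)=O (4,0)=O (4,1)=. -> step reproduces the target at every cell -> ACCEPT
  (3,0)=. (3,1)=O (4,0)=O (4,1)=O -> step gives (3,0)='.' but target has 'O' -> reject
  (3,0)=O (3,1)=. (4,0)=. (4,1)=. -> step gives (2,2)='.' but target has 'O' -> reject
  (3,0)=O (3,1)=. (4,0)=. (4,1)=O -> step gives (2,2)='.' but target has 'O' -> reject
  (3,0)=O (3,1)=. (4,0)=O (4,1)=. -> step gives (2,2)='.' but target has 'O' -> reject
  (3,0)=O (3,1)=. (4,0)=O (4,1)=O -> step gives (2,2)='.' but target has 'O' -> reject
  (3,0)=O (3,1)=O (4,0)=. (4,1)=. -> step gives (2,0)='O' but target has '.' -> reject
  (3,0)=O (3,1)=O (4,0)=. (4,1)=O -> step gives (2,0)='O' but target has '.' -> reject
  (3,0)=O (3,1)=O (4,0)=O (4,1)=. -> step gives (2,0)='O' but target has '.' -> reject
  (3,0)=O (3,1)=O (4,0)=O (4,1)=O -> step gives (2,0)='O' but target has '.' -> reject
Unique solution: (3,0)=dead, (3,1)=live, (4,0)=live, (4,1)=dead.
Check: live-neighbor counts of every cell in the completed generation 0:
0111
2220
2131
3231
1220
Applying B3/S23 to generation 0 with these counts gives:
....
....
..O.
OOO.
....
which matches the target exactly.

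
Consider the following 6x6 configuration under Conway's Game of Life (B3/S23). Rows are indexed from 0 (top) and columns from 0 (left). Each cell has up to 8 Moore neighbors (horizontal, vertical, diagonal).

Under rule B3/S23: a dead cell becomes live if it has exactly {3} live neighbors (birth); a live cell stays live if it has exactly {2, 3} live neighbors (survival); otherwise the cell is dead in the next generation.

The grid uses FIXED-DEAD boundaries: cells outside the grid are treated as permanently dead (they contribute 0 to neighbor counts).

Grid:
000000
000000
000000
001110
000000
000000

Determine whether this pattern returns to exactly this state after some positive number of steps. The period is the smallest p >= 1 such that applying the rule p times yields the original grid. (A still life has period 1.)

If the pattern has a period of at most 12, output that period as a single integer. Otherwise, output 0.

Simulating and comparing each generation to the original:
Gen 0 (original, given above): 3 live cells
Gen 1: 3 live cells, differs from original
Gen 2: 3 live cells, MATCHES original -> period = 2

Answer: 2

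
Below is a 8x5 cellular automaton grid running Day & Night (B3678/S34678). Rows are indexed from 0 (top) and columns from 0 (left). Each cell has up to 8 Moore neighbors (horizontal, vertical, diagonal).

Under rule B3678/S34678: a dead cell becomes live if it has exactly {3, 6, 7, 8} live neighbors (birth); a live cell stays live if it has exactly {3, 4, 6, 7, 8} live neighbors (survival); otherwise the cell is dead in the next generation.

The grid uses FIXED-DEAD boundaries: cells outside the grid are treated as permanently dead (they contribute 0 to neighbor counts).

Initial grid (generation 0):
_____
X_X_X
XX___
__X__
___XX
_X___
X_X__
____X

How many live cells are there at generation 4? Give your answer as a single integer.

Simulating step by step:
Generation 0 (given above): 12 live cells
Generation 1: 9 live cells
_____
_____
_XXX_
_X_X_
__X__
__XX_
_X___
_____
Generation 2: 10 live cells
_____
__X__
__X__
_XXX_
_XX__
_XX__
__X__
_____
Generation 3: 9 live cells
_____
_____
__X__
_X_X_
X_X__
_XXX_
_X___
_____
Generation 4: 4 live cells
_____
_____
_____
_X___
_____
XXX__
_____
_____
Population at generation 4: 4

Answer: 4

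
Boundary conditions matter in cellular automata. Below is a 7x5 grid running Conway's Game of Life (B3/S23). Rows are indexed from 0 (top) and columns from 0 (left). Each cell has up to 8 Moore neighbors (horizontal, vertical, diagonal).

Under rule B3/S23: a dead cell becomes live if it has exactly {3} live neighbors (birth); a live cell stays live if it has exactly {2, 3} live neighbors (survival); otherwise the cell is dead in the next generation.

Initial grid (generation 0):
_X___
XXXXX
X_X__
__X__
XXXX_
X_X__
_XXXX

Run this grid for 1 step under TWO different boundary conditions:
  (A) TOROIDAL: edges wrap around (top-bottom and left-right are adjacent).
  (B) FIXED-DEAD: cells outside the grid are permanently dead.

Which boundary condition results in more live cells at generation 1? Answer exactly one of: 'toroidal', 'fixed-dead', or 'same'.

Answer: fixed-dead

Derivation:
Under TOROIDAL boundary, generation 1:
_____
___XX
X____
X___X
X__XX
_____
___XX
Population = 10

Under FIXED-DEAD boundary, generation 1:
XX_X_
X__X_
X____
X____
X__X_
X___X
_XXX_
Population = 14

Comparison: toroidal=10, fixed-dead=14 -> fixed-dead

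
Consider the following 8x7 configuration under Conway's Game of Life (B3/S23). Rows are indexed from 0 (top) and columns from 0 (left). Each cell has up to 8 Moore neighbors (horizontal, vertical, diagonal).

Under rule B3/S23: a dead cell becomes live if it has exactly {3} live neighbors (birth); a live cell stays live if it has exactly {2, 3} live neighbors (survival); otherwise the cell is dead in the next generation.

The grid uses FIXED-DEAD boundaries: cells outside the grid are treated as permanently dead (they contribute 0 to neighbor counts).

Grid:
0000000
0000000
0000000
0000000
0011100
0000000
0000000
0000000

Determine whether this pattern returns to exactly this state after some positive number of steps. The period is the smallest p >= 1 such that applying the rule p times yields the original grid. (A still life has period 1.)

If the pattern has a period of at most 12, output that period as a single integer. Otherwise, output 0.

Answer: 2

Derivation:
Simulating and comparing each generation to the original:
Gen 0 (original, given above): 3 live cells
Gen 1: 3 live cells, differs from original
Gen 2: 3 live cells, MATCHES original -> period = 2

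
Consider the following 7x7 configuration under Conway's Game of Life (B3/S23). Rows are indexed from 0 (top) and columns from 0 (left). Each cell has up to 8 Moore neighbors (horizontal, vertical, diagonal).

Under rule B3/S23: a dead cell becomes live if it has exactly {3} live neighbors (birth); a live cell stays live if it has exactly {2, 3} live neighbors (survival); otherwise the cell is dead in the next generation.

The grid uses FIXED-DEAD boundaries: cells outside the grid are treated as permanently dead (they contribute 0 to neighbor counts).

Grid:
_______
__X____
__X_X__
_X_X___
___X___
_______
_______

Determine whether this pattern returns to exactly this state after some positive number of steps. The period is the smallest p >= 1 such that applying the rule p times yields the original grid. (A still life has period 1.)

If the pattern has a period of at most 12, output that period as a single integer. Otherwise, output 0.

Simulating and comparing each generation to the original:
Gen 0 (original, given above): 6 live cells
Gen 1: 6 live cells, differs from original
Gen 2: 6 live cells, MATCHES original -> period = 2

Answer: 2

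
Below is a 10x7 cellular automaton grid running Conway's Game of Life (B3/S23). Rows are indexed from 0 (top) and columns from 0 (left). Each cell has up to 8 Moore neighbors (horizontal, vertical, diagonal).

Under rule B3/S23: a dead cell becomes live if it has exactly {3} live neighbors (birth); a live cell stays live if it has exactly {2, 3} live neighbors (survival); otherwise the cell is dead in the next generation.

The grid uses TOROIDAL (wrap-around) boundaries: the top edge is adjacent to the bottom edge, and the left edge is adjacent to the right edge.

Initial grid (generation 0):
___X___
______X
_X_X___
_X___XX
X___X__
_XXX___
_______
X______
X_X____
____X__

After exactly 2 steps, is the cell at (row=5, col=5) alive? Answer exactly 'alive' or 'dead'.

Answer: alive

Derivation:
Simulating step by step:
Generation 0 (given above): 16 live cells
Generation 1: 22 live cells
_______
__X____
__X__XX
_XX_XXX
X__XXXX
_XXX___
_XX____
_X_____
_X_____
___X___
Generation 2: 13 live cells
_______
_______
X_X_X_X
_XX____
_______
_____XX
X__X___
XX_____
__X____
_______

Cell (5,5) at generation 2: 1 -> alive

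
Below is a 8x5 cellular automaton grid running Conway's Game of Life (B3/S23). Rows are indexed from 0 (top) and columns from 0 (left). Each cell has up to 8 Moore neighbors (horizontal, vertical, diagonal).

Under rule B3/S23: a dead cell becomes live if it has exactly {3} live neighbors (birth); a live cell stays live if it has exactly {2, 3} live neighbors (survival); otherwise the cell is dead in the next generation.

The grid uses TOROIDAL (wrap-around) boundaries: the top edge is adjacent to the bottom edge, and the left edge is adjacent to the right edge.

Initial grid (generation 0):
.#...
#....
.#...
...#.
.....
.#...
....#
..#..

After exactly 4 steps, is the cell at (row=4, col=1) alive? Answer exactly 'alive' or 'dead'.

Simulating step by step:
Generation 0 (given above): 7 live cells
Generation 1: 3 live cells
.#...
##...
.....
.....
.....
.....
.....
.....
Generation 2: 4 live cells
##...
##...
.....
.....
.....
.....
.....
.....
Generation 3: 4 live cells
##...
##...
.....
.....
.....
.....
.....
.....
Generation 4: 4 live cells
##...
##...
.....
.....
.....
.....
.....
.....

Cell (4,1) at generation 4: 0 -> dead

Answer: dead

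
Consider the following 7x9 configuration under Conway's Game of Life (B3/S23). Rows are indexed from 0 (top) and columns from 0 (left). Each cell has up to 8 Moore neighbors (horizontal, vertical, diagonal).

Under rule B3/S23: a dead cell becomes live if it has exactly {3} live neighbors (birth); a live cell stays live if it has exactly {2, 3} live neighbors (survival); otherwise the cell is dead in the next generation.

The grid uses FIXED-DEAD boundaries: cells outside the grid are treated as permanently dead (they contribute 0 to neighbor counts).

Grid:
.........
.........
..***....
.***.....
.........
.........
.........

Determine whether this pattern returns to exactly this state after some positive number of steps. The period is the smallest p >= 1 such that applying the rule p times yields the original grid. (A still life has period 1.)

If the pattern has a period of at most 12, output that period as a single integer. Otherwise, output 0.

Simulating and comparing each generation to the original:
Gen 0 (original, given above): 6 live cells
Gen 1: 6 live cells, differs from original
Gen 2: 6 live cells, MATCHES original -> period = 2

Answer: 2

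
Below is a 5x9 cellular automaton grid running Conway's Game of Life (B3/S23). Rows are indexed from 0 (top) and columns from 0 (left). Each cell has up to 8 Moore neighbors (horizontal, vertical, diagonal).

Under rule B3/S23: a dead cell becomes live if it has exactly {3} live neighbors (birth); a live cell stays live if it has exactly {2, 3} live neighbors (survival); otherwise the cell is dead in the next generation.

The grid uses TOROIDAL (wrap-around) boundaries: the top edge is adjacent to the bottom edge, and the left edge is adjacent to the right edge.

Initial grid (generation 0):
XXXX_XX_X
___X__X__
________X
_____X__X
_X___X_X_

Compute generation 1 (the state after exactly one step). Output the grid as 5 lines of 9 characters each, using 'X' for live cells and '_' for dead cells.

Answer: XX_X_X__X
_X_XXXX_X
_______X_
X_____XXX
_X___X_X_

Derivation:
Simulating step by step:
Generation 0 (given above): 15 live cells
Generation 1: 19 live cells
(generation 1 grid is the final answer)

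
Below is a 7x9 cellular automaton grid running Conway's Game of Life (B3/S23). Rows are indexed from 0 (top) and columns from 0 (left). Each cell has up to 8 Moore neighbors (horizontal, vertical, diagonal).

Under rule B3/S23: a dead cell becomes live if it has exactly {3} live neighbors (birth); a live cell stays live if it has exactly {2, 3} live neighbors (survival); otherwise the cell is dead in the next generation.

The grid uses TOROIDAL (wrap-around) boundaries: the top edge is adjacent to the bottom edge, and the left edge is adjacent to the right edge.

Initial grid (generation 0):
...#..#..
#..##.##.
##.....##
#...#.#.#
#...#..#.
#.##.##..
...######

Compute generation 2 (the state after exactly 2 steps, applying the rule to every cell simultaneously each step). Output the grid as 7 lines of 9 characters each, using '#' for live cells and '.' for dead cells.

Simulating step by step:
Generation 0 (given above): 29 live cells
Generation 1: 20 live cells
..#......
#######..
.#.##....
.....##..
#...#..#.
###......
........#
Generation 2: 19 live cells
(generation 2 grid is the final answer)

Answer: #.#.##...
#....#...
##.......
...#.##..
#....##.#
##.......
#.#......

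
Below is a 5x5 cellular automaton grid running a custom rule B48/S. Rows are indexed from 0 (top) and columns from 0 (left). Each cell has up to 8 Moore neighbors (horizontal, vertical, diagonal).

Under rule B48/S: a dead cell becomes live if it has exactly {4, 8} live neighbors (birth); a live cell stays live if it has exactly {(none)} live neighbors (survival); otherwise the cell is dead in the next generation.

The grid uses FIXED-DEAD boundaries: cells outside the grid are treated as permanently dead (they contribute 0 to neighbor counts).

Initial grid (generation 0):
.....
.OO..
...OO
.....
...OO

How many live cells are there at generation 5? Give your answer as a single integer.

Simulating step by step:
Generation 0 (given above): 6 live cells
Generation 1: 2 live cells
.....
.....
.....
...OO
.....
Generation 2: 0 live cells
.....
.....
.....
.....
.....
Generation 3: 0 live cells
.....
.....
.....
.....
.....
Generation 4: 0 live cells
.....
.....
.....
.....
.....
Generation 5: 0 live cells
.....
.....
.....
.....
.....
Population at generation 5: 0

Answer: 0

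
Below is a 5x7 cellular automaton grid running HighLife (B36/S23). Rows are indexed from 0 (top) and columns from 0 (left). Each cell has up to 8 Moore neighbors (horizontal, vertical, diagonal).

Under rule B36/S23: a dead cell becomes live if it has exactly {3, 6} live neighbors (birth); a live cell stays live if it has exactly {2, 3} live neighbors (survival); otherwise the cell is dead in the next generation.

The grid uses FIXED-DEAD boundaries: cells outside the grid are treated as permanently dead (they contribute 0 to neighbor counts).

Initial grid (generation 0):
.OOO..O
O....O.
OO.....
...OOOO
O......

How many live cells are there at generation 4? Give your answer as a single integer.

Answer: 7

Derivation:
Simulating step by step:
Generation 0 (given above): 13 live cells
Generation 1: 12 live cells
.OO....
O......
OO....O
OO..OO.
....OO.
Generation 2: 10 live cells
.O.....
O.O....
.....O.
OO..O.O
....OO.
Generation 3: 8 live cells
.O.....
.O.....
O....O.
....O.O
....OO.
Generation 4: 7 live cells
.......
OO.....
.....O.
....O.O
....OO.
Population at generation 4: 7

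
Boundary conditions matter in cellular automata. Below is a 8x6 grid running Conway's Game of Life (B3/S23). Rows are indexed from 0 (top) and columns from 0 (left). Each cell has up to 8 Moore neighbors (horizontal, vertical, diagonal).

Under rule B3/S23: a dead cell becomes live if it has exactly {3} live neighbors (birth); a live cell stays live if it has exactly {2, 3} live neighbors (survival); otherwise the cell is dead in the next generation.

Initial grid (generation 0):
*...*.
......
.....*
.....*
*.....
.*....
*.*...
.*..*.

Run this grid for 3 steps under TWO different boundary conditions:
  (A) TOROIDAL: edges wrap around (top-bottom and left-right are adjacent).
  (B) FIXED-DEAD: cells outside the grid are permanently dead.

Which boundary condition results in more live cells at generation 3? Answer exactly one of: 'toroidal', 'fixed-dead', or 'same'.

Under TOROIDAL boundary, generation 3:
.*..**
*...*.
*....*
*....*
......
*....*
..*.*.
.***..
Population = 16

Under FIXED-DEAD boundary, generation 3:
......
......
......
......
......
**....
*.*...
.*....
Population = 5

Comparison: toroidal=16, fixed-dead=5 -> toroidal

Answer: toroidal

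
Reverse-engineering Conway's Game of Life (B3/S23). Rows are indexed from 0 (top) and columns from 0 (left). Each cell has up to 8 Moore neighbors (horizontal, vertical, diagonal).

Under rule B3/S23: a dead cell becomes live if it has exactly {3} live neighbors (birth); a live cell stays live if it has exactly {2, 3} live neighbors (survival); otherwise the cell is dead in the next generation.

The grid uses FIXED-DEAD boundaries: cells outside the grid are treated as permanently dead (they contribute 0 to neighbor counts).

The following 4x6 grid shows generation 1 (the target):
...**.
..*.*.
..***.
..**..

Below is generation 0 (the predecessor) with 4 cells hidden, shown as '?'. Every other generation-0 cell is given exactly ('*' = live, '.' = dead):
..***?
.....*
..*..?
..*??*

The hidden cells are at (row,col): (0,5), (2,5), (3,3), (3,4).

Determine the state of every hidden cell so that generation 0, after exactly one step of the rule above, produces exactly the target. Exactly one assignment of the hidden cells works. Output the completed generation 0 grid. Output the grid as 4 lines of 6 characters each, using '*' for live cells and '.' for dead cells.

Answer: ..***.
.....*
..*...
..**.*

Derivation:
Hidden generation-0 cells (in order): (0,5), (2,5), (3,3), (3,4).
A hidden cell only influences target cells in its own 3x3 neighborhood. Try each of the 2^4 = 16 assignments, step the completed generation 0 forward once under B3/S23, and compare with the target:
  (0,5)=. (2,5)=. (3,3)=. (3,4)=. -> step gives (2,2)='.' but target has '*' -> reject
  (0,5)=. (2,5)=. (3,3)=. (3,4)=* -> step gives (2,2)='.' but target has '*' -> reject
  (0,5)=. (2,5)=. (3,3)=* (3,4)=. -> step reproduces the target at every cell -> ACCEPT
  (0,5)=. (2,5)=. (3,3)=* (3,4)=* -> step gives (2,3)='.' but target has '*' -> reject
  (0,5)=. (2,5)=* (3,3)=. (3,4)=. -> step gives (1,4)='.' but target has '*' -> reject
  (0,5)=. (2,5)=* (3,3)=. (3,4)=* -> step gives (1,4)='.' but target has '*' -> reject
  (0,5)=. (2,5)=* (3,3)=* (3,4)=. -> step gives (1,4)='.' but target has '*' -> reject
  (0,5)=. (2,5)=* (3,3)=* (3,4)=* -> step gives (1,4)='.' but target has '*' -> reject
  (0,5)=* (2,5)=. (3,3)=. (3,4)=. -> step gives (0,5)='*' but target has '.' -> reject
  (0,5)=* (2,5)=. (3,3)=. (3,4)=* -> step gives (0,5)='*' but target has '.' -> reject
  (0,5)=* (2,5)=. (3,3)=* (3,4)=. -> step gives (0,5)='*' but target has '.' -> reject
  (0,5)=* (2,5)=. (3,3)=* (3,4)=* -> step gives (0,5)='*' but target has '.' -> reject
  (0,5)=* (2,5)=* (3,3)=. (3,4)=. -> step gives (0,5)='*' but target has '.' -> reject
  (0,5)=* (2,5)=* (3,3)=. (3,4)=* -> step gives (0,5)='*' but target has '.' -> reject
  (0,5)=* (2,5)=* (3,3)=* (3,4)=. -> step gives (0,5)='*' but target has '.' -> reject
  (0,5)=* (2,5)=* (3,3)=* (3,4)=* -> step gives (0,5)='*' but target has '.' -> reject
Unique solution: (0,5)=dead, (2,5)=dead, (3,3)=live, (3,4)=dead.
Check: live-neighbor counts of every cell in the completed generation 0:
011222
023431
022332
022220
Applying B3/S23 to generation 0 with these counts gives:
...**.
..*.*.
..***.
..**..
which matches the target exactly.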